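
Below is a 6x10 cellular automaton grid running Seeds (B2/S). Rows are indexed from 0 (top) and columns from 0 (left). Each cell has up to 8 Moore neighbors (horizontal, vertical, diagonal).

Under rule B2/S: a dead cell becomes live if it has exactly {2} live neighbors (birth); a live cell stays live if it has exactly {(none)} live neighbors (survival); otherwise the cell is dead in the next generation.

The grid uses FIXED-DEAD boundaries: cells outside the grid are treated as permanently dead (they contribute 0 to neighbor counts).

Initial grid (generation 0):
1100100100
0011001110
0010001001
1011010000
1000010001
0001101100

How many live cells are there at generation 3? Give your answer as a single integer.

Simulating step by step:
Generation 0 (given above): 23 live cells
Generation 1: 9 live cells
0000010000
1000100001
0000000000
0000000011
0000000110
0000000010
Generation 2: 3 live cells
0000100000
0000010000
0000000000
0000000000
0000000000
0000000001
Generation 3: 2 live cells
0000010000
0000100000
0000000000
0000000000
0000000000
0000000000
Population at generation 3: 2

Answer: 2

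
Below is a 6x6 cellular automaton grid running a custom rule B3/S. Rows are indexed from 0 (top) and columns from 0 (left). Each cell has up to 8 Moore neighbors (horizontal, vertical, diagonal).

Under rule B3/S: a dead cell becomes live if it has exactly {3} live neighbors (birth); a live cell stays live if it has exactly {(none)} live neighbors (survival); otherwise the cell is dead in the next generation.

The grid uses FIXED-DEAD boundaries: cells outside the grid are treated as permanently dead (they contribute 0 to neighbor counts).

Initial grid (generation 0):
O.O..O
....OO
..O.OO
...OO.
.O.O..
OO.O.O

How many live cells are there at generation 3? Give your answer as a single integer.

Answer: 0

Derivation:
Simulating step by step:
Generation 0 (given above): 16 live cells
Generation 1: 5 live cells
....O.
.O....
......
.....O
O.....
....O.
Generation 2: 0 live cells
......
......
......
......
......
......
Generation 3: 0 live cells
......
......
......
......
......
......
Population at generation 3: 0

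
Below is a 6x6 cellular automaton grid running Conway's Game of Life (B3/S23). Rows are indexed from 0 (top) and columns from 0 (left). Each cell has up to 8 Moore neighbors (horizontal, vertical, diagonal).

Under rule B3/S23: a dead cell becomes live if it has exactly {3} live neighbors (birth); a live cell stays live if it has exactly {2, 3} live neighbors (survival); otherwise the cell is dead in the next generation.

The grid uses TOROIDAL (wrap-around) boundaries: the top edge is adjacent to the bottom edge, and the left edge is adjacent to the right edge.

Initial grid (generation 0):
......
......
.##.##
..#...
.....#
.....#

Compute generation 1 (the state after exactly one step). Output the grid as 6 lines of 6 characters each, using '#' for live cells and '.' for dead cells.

Answer: ......
......
.###..
######
......
......

Derivation:
Simulating step by step:
Generation 0 (given above): 7 live cells
Generation 1: 9 live cells
(generation 1 grid is the final answer)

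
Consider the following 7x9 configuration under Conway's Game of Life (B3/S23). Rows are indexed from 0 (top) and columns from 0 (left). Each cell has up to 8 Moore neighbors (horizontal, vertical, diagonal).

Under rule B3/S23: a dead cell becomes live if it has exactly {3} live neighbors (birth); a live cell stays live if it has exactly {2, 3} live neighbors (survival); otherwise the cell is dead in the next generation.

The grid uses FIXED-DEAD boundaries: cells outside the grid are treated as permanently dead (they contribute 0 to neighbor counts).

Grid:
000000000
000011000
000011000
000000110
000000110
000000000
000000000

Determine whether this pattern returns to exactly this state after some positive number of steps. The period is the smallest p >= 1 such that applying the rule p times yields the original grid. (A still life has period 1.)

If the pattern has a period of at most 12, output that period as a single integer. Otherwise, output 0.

Answer: 2

Derivation:
Simulating and comparing each generation to the original:
Gen 0 (original, given above): 8 live cells
Gen 1: 6 live cells, differs from original
Gen 2: 8 live cells, MATCHES original -> period = 2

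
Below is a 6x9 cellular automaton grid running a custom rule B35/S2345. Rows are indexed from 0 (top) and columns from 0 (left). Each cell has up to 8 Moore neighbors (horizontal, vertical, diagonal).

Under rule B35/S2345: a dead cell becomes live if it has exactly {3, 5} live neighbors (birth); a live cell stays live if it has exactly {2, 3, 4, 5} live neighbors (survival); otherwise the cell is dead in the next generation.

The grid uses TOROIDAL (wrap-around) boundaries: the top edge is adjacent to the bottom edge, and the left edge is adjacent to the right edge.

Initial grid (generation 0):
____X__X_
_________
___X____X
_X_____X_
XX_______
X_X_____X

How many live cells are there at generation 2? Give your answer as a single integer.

Answer: 9

Derivation:
Simulating step by step:
Generation 0 (given above): 11 live cells
Generation 1: 9 live cells
________X
_________
_________
_XX_____X
XXX______
X_______X
Generation 2: 9 live cells
X_______X
_________
_________
_XX______
XXX______
X_______X
Population at generation 2: 9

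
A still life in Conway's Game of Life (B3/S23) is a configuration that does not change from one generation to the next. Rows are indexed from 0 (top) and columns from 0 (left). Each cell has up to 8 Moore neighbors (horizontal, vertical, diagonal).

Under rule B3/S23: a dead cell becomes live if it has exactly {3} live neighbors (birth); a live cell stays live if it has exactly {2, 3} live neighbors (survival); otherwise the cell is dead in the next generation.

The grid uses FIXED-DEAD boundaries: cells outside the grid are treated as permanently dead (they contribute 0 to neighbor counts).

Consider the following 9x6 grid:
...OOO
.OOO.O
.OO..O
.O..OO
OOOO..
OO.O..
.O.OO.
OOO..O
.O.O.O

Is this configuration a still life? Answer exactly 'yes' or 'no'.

Compute generation 1 and compare to generation 0 (given above):
Generation 1:
...O.O
.O...O
O....O
....OO
...O..
......
...OO.
O....O
OO..O.
Cell (0,4) differs: gen0=1 vs gen1=0 -> NOT a still life.

Answer: no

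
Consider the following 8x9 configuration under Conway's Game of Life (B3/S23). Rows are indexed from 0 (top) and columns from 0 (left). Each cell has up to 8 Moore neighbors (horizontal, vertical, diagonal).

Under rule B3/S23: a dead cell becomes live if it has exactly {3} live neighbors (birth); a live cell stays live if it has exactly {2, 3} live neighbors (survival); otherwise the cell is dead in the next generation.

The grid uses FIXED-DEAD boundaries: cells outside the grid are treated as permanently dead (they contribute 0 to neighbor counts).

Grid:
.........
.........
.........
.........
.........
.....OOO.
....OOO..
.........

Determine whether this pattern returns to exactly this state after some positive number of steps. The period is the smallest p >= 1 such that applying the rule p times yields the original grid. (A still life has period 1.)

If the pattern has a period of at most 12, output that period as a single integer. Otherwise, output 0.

Simulating and comparing each generation to the original:
Gen 0 (original, given above): 6 live cells
Gen 1: 6 live cells, differs from original
Gen 2: 6 live cells, MATCHES original -> period = 2

Answer: 2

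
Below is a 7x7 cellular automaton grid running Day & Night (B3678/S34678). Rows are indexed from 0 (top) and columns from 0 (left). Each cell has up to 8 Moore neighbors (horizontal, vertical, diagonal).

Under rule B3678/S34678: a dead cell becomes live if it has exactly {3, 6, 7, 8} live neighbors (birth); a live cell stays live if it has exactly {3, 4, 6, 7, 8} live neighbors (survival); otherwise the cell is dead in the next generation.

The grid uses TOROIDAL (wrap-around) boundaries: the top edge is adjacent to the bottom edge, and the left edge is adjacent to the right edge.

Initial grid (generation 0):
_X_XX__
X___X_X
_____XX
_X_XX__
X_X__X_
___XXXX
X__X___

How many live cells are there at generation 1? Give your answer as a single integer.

Answer: 29

Derivation:
Simulating step by step:
Generation 0 (given above): 20 live cells
Generation 1: 29 live cells
__XXXXX
X__XX_X
___X_XX
X_X_X__
_XX_XX_
XXXXXXX
___XX_X
Population at generation 1: 29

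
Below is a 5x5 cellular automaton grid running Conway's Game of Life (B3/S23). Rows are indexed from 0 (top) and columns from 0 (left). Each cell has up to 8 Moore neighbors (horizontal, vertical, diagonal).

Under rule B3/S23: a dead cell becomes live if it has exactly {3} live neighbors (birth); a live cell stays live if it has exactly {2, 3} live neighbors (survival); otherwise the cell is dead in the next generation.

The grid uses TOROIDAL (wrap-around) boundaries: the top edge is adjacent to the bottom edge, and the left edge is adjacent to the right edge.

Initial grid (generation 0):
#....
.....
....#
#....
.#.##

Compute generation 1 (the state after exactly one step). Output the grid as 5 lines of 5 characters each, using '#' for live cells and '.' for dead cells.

Simulating step by step:
Generation 0 (given above): 6 live cells
Generation 1: 6 live cells
(generation 1 grid is the final answer)

Answer: #...#
.....
.....
#..#.
.#..#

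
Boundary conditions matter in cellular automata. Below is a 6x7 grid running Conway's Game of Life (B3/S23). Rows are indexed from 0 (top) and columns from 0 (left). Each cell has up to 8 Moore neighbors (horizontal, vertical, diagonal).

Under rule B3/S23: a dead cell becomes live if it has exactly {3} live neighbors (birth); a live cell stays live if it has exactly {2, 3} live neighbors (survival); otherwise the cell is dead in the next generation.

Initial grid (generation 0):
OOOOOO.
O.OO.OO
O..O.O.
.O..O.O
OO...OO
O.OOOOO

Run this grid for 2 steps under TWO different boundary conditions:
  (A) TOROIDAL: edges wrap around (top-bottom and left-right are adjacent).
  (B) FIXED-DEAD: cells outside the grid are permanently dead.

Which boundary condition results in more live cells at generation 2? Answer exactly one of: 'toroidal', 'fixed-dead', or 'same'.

Under TOROIDAL boundary, generation 2:
.......
.......
..OO...
..OO...
.......
.......
Population = 4

Under FIXED-DEAD boundary, generation 2:
.....OO
OO...OO
O.OO.O.
OOOO...
O...O..
.O.O...
Population = 18

Comparison: toroidal=4, fixed-dead=18 -> fixed-dead

Answer: fixed-dead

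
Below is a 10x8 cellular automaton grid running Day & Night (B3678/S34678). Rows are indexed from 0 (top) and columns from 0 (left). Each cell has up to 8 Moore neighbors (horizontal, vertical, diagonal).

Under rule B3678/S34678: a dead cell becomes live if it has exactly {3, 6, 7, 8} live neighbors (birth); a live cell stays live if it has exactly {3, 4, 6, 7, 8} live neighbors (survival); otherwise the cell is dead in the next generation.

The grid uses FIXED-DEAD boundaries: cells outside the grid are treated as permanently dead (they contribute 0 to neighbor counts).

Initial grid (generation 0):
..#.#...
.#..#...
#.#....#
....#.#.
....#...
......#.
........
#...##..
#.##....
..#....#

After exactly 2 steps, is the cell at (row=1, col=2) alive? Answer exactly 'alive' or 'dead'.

Simulating step by step:
Generation 0 (given above): 19 live cells
Generation 1: 15 live cells
...#....
.##.....
.#.#.#..
...#.#..
........
........
.....#..
.#.#....
...##...
.#.#....
Generation 2: 10 live cells
..#.....
..###...
........
..#.....
........
........
........
..#.....
...##...
..#.#...

Cell (1,2) at generation 2: 1 -> alive

Answer: alive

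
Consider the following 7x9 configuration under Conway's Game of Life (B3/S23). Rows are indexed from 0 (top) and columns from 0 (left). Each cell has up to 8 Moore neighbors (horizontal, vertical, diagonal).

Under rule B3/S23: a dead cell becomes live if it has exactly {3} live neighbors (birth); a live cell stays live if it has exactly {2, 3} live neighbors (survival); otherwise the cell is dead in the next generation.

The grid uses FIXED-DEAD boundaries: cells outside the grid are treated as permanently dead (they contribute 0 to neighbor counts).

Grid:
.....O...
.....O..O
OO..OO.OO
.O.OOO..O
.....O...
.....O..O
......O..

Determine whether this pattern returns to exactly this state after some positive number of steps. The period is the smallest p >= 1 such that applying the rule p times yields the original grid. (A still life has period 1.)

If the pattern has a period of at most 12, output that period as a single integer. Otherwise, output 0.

Simulating and comparing each generation to the original:
Gen 0 (original, given above): 18 live cells
Gen 1: 19 live cells, differs from original
Gen 2: 18 live cells, differs from original
Gen 3: 16 live cells, differs from original
Gen 4: 19 live cells, differs from original
Gen 5: 19 live cells, differs from original
Gen 6: 17 live cells, differs from original
Gen 7: 20 live cells, differs from original
Gen 8: 18 live cells, differs from original
Gen 9: 16 live cells, differs from original
Gen 10: 17 live cells, differs from original
Gen 11: 19 live cells, differs from original
Gen 12: 22 live cells, differs from original
No period found within 12 steps.

Answer: 0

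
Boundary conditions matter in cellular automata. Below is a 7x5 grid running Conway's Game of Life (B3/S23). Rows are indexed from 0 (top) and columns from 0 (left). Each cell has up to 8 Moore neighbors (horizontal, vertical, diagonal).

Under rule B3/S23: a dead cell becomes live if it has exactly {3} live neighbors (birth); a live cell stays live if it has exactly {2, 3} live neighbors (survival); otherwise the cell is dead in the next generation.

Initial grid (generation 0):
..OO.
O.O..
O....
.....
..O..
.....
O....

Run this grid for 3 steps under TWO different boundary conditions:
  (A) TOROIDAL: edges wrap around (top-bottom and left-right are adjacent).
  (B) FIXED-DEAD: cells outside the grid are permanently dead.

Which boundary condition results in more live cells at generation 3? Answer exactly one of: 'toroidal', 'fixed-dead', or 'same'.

Answer: toroidal

Derivation:
Under TOROIDAL boundary, generation 3:
.OO.O
OO..O
OOOOO
.....
.....
.....
...O.
Population = 12

Under FIXED-DEAD boundary, generation 3:
..O..
...O.
.....
.....
.....
.....
.....
Population = 2

Comparison: toroidal=12, fixed-dead=2 -> toroidal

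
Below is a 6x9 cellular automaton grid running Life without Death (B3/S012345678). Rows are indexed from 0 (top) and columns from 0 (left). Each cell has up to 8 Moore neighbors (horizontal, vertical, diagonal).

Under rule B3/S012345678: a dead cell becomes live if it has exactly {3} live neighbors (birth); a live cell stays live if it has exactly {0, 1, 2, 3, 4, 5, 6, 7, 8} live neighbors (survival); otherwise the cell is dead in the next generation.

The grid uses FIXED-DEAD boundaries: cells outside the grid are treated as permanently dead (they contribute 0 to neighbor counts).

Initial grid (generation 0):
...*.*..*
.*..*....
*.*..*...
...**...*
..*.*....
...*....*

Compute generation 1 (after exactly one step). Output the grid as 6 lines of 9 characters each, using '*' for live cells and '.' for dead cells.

Simulating step by step:
Generation 0 (given above): 15 live cells
Generation 1: 23 live cells
(generation 1 grid is the final answer)

Answer: ...***..*
.*****...
***..*...
.*****..*
..*.*....
...*....*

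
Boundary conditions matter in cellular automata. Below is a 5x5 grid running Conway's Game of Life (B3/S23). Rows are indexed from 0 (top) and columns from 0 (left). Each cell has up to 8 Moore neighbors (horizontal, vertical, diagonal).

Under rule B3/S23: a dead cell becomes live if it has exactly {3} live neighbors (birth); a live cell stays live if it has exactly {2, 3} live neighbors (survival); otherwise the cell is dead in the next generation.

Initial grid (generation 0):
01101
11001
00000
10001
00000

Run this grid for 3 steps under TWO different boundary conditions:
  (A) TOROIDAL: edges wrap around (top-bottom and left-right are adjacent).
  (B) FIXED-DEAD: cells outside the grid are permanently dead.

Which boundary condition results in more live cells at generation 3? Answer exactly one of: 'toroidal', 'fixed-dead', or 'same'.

Answer: toroidal

Derivation:
Under TOROIDAL boundary, generation 3:
10000
10001
11110
00110
11000
Population = 11

Under FIXED-DEAD boundary, generation 3:
00000
00000
00000
00000
00000
Population = 0

Comparison: toroidal=11, fixed-dead=0 -> toroidal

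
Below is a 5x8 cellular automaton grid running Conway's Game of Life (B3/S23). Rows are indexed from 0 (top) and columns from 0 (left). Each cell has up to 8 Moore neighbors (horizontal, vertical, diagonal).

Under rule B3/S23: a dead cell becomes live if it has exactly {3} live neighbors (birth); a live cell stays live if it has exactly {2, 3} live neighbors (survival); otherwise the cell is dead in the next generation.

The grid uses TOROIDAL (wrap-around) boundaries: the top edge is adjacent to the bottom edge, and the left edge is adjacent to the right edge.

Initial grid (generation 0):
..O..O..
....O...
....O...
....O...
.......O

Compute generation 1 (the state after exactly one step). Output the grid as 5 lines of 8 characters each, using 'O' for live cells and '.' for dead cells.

Answer: ........
...OOO..
...OOO..
........
........

Derivation:
Simulating step by step:
Generation 0 (given above): 6 live cells
Generation 1: 6 live cells
(generation 1 grid is the final answer)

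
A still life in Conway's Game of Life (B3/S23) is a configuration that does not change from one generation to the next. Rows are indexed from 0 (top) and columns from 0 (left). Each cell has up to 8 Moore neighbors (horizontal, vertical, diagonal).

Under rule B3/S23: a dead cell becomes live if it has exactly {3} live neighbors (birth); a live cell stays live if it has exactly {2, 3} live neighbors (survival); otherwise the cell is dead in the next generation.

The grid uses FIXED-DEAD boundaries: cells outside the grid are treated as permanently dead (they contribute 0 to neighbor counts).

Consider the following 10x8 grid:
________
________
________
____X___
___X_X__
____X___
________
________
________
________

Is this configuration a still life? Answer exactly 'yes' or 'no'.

Answer: yes

Derivation:
Compute generation 1 and compare to generation 0 (given above):
Generation 1:
________
________
________
____X___
___X_X__
____X___
________
________
________
________
The grids are IDENTICAL -> still life.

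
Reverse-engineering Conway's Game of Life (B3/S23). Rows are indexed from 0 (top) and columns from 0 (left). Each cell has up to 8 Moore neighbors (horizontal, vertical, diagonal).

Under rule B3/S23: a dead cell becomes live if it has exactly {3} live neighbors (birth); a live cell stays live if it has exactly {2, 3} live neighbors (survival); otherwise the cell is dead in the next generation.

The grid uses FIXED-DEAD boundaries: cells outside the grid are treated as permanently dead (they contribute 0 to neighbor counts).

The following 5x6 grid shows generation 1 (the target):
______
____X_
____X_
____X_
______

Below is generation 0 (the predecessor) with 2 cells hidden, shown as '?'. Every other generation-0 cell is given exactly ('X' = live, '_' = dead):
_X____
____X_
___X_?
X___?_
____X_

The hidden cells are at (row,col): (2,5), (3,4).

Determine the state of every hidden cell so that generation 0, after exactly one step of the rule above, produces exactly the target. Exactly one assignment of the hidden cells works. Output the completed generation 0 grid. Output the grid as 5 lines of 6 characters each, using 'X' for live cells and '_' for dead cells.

Hidden generation-0 cells (in order): (2,5), (3,4).
A hidden cell only influences target cells in its own 3x3 neighborhood. Try each of the 2^2 = 4 assignments, step the completed generation 0 forward once under B3/S23, and compare with the target:
  (2,5)=_ (3,4)=_ -> step gives (1,4)='_' but target has 'X' -> reject
  (2,5)=_ (3,4)=X -> step gives (1,4)='_' but target has 'X' -> reject
  (2,5)=X (3,4)=_ -> step reproduces the target at every cell -> ACCEPT
  (2,5)=X (3,4)=X -> step gives (2,3)='X' but target has '_' -> reject
Unique solution: (2,5)=live, (3,4)=dead.
Check: live-neighbor counts of every cell in the completed generation 0:
101111
112222
111131
011232
110101
Applying B3/S23 to generation 0 with these counts gives:
______
____X_
____X_
____X_
______
which matches the target exactly.

Answer: _X____
____X_
___X_X
X_____
____X_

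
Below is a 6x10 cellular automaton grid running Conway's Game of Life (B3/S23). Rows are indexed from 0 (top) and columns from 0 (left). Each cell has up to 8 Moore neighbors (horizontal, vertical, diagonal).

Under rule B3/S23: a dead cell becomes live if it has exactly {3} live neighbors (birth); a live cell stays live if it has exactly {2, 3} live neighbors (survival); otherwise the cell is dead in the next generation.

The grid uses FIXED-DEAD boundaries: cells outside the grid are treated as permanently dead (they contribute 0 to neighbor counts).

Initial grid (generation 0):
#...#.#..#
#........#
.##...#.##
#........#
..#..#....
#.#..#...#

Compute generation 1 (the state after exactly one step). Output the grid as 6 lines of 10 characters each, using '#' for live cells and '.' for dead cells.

Answer: ..........
#....#.#.#
##......##
..#.....##
..........
.#........

Derivation:
Simulating step by step:
Generation 0 (given above): 19 live cells
Generation 1: 12 live cells
(generation 1 grid is the final answer)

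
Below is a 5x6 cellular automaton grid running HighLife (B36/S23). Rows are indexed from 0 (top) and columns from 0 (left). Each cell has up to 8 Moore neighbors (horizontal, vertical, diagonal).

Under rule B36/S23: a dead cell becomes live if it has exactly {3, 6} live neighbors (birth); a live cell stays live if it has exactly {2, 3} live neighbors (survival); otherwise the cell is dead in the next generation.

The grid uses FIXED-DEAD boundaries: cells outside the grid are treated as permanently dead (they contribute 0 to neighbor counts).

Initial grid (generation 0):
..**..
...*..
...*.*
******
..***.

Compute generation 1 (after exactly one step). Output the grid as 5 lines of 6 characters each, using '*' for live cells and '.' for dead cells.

Answer: ..**..
...*..
.*..**
.*...*
.....*

Derivation:
Simulating step by step:
Generation 0 (given above): 14 live cells
Generation 1: 9 live cells
(generation 1 grid is the final answer)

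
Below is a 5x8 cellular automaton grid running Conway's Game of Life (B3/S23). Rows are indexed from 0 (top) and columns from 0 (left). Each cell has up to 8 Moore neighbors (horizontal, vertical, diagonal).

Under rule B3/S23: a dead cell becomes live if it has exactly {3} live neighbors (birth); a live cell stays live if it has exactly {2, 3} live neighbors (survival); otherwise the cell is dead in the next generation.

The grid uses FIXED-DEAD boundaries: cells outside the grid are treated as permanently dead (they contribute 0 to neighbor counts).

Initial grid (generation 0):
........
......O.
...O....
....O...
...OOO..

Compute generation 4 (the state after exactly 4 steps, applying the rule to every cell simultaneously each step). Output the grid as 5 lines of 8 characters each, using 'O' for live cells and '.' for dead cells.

Simulating step by step:
Generation 0 (given above): 6 live cells
Generation 1: 4 live cells
........
........
........
.....O..
...OOO..
Generation 2: 3 live cells
........
........
........
.....O..
....OO..
Generation 3: 4 live cells
........
........
........
....OO..
....OO..
Generation 4: 4 live cells
(generation 4 grid is the final answer)

Answer: ........
........
........
....OO..
....OO..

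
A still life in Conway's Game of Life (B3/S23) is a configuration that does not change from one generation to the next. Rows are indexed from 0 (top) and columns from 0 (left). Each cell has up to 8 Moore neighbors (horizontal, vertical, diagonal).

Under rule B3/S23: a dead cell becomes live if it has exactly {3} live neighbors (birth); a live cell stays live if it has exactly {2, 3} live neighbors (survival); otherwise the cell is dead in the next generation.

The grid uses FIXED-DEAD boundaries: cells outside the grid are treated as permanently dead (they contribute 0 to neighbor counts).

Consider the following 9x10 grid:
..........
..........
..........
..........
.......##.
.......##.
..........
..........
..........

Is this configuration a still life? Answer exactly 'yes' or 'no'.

Answer: yes

Derivation:
Compute generation 1 and compare to generation 0 (given above):
Generation 1:
..........
..........
..........
..........
.......##.
.......##.
..........
..........
..........
The grids are IDENTICAL -> still life.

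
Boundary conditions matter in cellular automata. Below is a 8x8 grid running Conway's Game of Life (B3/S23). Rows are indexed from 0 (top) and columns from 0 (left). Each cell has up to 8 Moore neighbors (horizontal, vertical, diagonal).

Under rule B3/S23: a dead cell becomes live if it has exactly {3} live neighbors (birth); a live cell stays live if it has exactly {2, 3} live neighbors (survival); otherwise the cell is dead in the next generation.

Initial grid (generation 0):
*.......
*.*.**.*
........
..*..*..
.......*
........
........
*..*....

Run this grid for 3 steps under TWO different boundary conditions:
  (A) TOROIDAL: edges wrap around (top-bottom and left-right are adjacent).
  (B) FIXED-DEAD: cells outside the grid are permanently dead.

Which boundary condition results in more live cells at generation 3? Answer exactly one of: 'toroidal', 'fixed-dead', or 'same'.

Under TOROIDAL boundary, generation 3:
.*....**
........
.****..*
...**...
........
........
........
*.......
Population = 11

Under FIXED-DEAD boundary, generation 3:
........
.*.***..
.*....*.
...***..
........
........
........
........
Population = 9

Comparison: toroidal=11, fixed-dead=9 -> toroidal

Answer: toroidal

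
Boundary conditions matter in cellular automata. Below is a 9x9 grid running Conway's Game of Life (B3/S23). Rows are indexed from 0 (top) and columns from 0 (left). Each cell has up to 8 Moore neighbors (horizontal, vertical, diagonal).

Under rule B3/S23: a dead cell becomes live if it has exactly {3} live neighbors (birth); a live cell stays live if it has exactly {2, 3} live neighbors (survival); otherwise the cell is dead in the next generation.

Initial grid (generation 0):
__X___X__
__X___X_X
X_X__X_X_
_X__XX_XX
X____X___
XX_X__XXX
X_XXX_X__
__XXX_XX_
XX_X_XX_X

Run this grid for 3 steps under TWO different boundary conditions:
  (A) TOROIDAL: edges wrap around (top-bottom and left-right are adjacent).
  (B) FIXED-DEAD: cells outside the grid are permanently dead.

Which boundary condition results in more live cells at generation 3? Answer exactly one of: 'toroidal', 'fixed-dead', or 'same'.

Under TOROIDAL boundary, generation 3:
__XXXXX__
____X_X__
_X_____X_
XXX___XX_
__X___X__
______X__
_________
_XX____XX
_XXXXXX__
Population = 27

Under FIXED-DEAD boundary, generation 3:
_____XX__
_____XXX_
______X__
_X_______
X_____XX_
X_X___XXX
______XX_
XX_______
_________
Population = 19

Comparison: toroidal=27, fixed-dead=19 -> toroidal

Answer: toroidal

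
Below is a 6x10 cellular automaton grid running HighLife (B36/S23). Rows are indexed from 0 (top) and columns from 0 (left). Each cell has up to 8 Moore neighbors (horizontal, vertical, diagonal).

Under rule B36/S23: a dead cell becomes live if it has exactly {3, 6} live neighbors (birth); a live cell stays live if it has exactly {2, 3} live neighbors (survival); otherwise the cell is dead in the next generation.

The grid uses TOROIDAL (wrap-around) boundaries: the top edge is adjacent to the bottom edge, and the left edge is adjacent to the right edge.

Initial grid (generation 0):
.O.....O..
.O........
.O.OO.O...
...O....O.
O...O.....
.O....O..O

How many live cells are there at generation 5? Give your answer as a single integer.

Simulating step by step:
Generation 0 (given above): 14 live cells
Generation 1: 12 live cells
.OO.......
OO........
...OO.....
..OO.O....
O........O
.O........
Generation 2: 14 live cells
..O.......
OO.O......
.O.OO.....
..OO......
OOO.......
.OO.......
Generation 3: 15 live cells
O..O......
OO.OO.....
OOO.O.....
O...O.....
O.........
O..O......
Generation 4: 18 live cells
O..O.....O
....O....O
..O.OO...O
O..O.....O
OO.......O
OO.......O
Generation 5: 18 live cells
.O......O.
....OO..OO
....OO..OO
..OOO...O.
..O.....O.
..O.....O.
Population at generation 5: 18

Answer: 18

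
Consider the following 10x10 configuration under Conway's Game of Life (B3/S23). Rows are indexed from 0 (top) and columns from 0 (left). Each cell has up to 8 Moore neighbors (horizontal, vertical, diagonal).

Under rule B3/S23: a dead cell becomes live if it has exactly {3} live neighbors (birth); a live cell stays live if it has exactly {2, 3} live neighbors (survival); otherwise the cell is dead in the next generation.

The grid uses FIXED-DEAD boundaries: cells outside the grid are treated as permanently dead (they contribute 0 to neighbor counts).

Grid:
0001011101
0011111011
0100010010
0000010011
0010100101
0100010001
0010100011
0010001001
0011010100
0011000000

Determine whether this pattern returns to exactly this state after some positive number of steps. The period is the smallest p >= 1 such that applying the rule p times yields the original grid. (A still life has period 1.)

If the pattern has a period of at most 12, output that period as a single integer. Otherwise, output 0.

Simulating and comparing each generation to the original:
Gen 0 (original, given above): 38 live cells
Gen 1: 42 live cells, differs from original
Gen 2: 29 live cells, differs from original
Gen 3: 34 live cells, differs from original
Gen 4: 30 live cells, differs from original
Gen 5: 19 live cells, differs from original
Gen 6: 14 live cells, differs from original
Gen 7: 16 live cells, differs from original
Gen 8: 11 live cells, differs from original
Gen 9: 8 live cells, differs from original
Gen 10: 7 live cells, differs from original
Gen 11: 7 live cells, differs from original
Gen 12: 7 live cells, differs from original
No period found within 12 steps.

Answer: 0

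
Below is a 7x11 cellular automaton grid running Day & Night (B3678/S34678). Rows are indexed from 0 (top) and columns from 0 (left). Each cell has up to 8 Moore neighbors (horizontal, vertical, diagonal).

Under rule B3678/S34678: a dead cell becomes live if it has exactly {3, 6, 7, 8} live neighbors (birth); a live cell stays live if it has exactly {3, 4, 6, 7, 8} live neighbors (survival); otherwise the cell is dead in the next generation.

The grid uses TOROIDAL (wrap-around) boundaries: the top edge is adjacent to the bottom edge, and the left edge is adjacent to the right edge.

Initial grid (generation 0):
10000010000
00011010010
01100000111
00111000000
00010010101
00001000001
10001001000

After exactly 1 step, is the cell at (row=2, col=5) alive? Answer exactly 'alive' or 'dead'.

Simulating step by step:
Generation 0 (given above): 23 live cells
Generation 1: 33 live cells
00011001001
11100101110
00110100010
11110001101
00110100010
10010101010
00000100001

Cell (2,5) at generation 1: 1 -> alive

Answer: alive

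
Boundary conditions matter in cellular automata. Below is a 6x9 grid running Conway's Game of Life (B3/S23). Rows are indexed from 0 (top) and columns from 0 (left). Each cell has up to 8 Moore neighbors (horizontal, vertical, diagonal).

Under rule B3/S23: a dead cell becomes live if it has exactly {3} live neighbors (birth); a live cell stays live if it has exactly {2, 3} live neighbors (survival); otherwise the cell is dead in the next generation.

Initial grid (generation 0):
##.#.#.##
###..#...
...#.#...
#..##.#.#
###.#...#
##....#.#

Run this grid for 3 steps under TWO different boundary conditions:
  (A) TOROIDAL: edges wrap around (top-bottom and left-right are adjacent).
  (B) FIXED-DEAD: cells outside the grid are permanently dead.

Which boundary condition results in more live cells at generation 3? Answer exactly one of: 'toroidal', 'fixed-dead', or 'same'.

Under TOROIDAL boundary, generation 3:
.........
......##.
...#....#
...#....#
...##...#
.....###.
Population = 12

Under FIXED-DEAD boundary, generation 3:
....#....
###...#..
...#...#.
##.#....#
...#.#.##
..#......
Population = 16

Comparison: toroidal=12, fixed-dead=16 -> fixed-dead

Answer: fixed-dead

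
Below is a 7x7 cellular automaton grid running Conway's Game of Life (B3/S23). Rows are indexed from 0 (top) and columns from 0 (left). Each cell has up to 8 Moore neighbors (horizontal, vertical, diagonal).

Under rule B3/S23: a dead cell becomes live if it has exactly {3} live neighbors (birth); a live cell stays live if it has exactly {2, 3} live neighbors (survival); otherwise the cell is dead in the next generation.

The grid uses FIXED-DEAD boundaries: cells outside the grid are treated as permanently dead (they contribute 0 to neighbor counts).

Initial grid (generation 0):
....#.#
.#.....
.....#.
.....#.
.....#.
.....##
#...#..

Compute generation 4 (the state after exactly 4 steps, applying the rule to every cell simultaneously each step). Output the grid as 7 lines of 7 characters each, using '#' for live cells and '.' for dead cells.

Answer: .......
.......
.......
....#..
...#.#.
....#.#
.....##

Derivation:
Simulating step by step:
Generation 0 (given above): 10 live cells
Generation 1: 10 live cells
.......
.....#.
.......
....###
....##.
....###
.....#.
Generation 2: 9 live cells
.......
.......
....#.#
....#.#
...#...
......#
....###
Generation 3: 7 live cells
.......
.......
.......
...##..
.....#.
....#.#
.....##
Generation 4: 7 live cells
(generation 4 grid is the final answer)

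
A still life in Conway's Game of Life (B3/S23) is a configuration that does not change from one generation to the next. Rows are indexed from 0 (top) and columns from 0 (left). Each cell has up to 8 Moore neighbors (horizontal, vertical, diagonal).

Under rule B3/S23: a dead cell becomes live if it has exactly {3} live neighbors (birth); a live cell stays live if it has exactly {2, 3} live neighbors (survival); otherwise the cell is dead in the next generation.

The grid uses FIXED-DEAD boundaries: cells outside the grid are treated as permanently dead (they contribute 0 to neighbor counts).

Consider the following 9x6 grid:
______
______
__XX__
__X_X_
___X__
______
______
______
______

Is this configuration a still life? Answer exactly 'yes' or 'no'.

Compute generation 1 and compare to generation 0 (given above):
Generation 1:
______
______
__XX__
__X_X_
___X__
______
______
______
______
The grids are IDENTICAL -> still life.

Answer: yes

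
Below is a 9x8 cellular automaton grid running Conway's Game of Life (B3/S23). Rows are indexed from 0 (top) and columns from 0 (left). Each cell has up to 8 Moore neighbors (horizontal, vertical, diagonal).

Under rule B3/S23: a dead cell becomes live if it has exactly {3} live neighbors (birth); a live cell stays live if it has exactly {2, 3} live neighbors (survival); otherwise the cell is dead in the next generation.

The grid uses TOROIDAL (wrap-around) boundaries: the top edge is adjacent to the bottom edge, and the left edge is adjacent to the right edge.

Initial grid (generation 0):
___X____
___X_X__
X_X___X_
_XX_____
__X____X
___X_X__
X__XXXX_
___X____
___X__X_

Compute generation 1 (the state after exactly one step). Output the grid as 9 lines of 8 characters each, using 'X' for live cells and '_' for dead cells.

Simulating step by step:
Generation 0 (given above): 20 live cells
Generation 1: 29 live cells
(generation 1 grid is the final answer)

Answer: __XX____
__XXX___
__XX____
X_XX___X
_XXX____
__XX_X_X
__XX_XX_
__XX__XX
__XXX___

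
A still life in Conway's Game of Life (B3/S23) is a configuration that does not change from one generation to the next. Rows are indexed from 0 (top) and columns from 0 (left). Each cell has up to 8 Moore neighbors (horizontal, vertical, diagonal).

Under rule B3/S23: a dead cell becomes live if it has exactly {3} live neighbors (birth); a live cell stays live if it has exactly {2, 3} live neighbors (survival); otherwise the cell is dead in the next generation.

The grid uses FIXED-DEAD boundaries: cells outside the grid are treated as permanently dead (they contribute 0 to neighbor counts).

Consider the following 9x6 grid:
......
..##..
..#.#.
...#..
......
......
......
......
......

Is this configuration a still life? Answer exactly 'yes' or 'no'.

Answer: yes

Derivation:
Compute generation 1 and compare to generation 0 (given above):
Generation 1:
......
..##..
..#.#.
...#..
......
......
......
......
......
The grids are IDENTICAL -> still life.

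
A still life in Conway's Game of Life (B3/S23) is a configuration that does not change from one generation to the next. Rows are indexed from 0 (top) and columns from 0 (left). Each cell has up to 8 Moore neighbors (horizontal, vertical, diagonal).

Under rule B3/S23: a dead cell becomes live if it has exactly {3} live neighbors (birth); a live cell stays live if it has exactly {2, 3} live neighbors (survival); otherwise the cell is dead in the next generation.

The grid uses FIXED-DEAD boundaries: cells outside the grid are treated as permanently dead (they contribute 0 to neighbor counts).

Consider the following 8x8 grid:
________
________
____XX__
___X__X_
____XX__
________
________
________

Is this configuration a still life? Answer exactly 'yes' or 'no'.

Answer: yes

Derivation:
Compute generation 1 and compare to generation 0 (given above):
Generation 1:
________
________
____XX__
___X__X_
____XX__
________
________
________
The grids are IDENTICAL -> still life.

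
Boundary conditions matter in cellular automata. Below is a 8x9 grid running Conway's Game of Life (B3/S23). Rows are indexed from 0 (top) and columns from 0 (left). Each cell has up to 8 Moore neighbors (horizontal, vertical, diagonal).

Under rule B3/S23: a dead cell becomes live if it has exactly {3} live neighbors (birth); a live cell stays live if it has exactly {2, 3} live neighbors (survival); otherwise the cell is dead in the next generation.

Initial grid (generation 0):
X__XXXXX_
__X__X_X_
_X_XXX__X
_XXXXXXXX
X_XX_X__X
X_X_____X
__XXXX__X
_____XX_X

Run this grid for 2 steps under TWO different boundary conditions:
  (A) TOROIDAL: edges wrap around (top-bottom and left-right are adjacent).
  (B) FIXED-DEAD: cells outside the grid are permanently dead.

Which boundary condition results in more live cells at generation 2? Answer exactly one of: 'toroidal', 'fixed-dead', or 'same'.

Under TOROIDAL boundary, generation 2:
___X_____
XXX_____X
_XX_____X
_________
______X__
__XX___X_
_XXXXXX_X
X____X_XX
Population = 23

Under FIXED-DEAD boundary, generation 2:
__XXX_XXX
_XXXX_XXX
XXX_____X
XX_____XX
______X_X
_XXX____X
__XX____X
___X___X_
Population = 32

Comparison: toroidal=23, fixed-dead=32 -> fixed-dead

Answer: fixed-dead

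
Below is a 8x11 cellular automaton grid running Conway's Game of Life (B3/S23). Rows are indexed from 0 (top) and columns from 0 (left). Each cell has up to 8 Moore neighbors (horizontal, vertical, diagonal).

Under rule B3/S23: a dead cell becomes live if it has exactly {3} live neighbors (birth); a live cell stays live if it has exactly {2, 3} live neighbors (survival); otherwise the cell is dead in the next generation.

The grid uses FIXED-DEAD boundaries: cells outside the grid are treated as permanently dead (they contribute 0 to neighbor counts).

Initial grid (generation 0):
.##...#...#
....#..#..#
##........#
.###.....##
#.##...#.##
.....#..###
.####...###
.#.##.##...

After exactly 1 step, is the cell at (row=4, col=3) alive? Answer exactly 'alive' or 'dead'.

Answer: alive

Derivation:
Simulating step by step:
Generation 0 (given above): 37 live cells
Generation 1: 22 live cells
...........
#.#......##
##.#......#
...#....#..
...##......
.......#...
.#....#...#
.#..##.###.

Cell (4,3) at generation 1: 1 -> alive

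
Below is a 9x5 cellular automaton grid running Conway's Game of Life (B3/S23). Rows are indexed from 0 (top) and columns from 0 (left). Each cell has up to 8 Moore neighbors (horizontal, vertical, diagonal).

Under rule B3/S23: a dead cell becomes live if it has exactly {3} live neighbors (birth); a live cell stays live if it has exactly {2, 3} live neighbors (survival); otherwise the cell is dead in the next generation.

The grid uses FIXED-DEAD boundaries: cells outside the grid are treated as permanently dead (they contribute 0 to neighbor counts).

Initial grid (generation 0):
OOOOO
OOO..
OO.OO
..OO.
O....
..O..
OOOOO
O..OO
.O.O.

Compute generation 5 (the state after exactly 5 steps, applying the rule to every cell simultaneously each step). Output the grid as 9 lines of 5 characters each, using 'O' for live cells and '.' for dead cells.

Answer: .....
.....
.OOO.
O...O
....O
OOOO.
.....
.....
.....

Derivation:
Simulating step by step:
Generation 0 (given above): 26 live cells
Generation 1: 19 live cells
O..O.
.....
O...O
O.OOO
.OOO.
O.O..
O...O
O....
..OOO
Generation 2: 12 live cells
.....
.....
.O..O
O...O
O...O
O.O..
O....
.O..O
...O.
Generation 3: 8 live cells
.....
.....
.....
OO.OO
O..O.
O....
O....
.....
.....
Generation 4: 11 live cells
.....
.....
.....
OOOOO
O.OOO
OO...
.....
.....
.....
Generation 5: 10 live cells
(generation 5 grid is the final answer)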